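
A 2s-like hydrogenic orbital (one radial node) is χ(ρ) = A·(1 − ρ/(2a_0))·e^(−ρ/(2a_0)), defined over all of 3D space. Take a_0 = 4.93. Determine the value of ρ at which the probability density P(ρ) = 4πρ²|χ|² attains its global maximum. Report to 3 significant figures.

Differentiate P(ρ) = 4πρ²|χ|² with respect to ρ and set to zero.
Solving yields ρ = a_0·(√(5) + 3).
With a_0 = 4.93, the most probable radial distance is 25.81.

ρ ≈ 25.8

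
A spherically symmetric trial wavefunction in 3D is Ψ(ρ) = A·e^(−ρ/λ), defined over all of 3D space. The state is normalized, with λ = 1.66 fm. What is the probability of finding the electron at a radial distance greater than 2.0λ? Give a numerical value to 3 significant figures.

Integrate the radial probability density 4πρ²|Ψ|² over ρ > 2.0λ.
A² is fixed by ∫₀^∞ 4πρ²|Ψ|² dρ = 1, i.e. A² = (π·λ^3)^(−1).
In terms of u = ρ/λ (A², 4π and the length scale all cancel between numerator and denominator), P = [∫_{2.0}^{∞} u^2·e^(-2·u) du] / [∫_{0}^{∞} u^2·e^(-2·u) du].
Using ∫ u^2·e^(-2·u) du = -(2·u^2 + 2·u + 1)·e^(-2·u)/4, the numerator is 13·e^(-4)/4 and the denominator is 1/4.
Taking the ratio yields P = 0.2381.

P ≈ 0.238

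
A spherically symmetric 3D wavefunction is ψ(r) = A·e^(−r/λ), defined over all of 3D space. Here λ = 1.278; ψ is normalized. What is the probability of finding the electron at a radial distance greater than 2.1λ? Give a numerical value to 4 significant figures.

Integrate the radial probability density 4πr²|ψ|² over r > 2.1λ.
The full normalization integral is A²·[π·λ^3] = 1, fixing A².
Let u = r/λ; then A², 4π and the length scale all cancel, so P = ∫_{2.1}^{∞} u^2·e^(-2·u) du ÷ ∫_{0}^{∞} u^2·e^(-2·u) du.
An antiderivative of u^2·e^(-2·u) is -(2·u^2 + 2·u + 1)·e^(-2·u)/4; evaluating from 2.1 to ∞ gives 701·e^(-21/5)/200, while the full integral is 1/4.
This evaluates to P = 0.21024.

P ≈ 0.2102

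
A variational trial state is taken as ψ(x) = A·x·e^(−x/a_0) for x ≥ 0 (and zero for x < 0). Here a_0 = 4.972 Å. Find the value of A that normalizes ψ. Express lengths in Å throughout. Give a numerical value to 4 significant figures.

The normalization condition is ∫|ψ|² dx = 1 from 0 to ∞.
With ψ = A·x·e^(−x/a_0), the integral evaluates to A²·[a_0^3/4].
With a_0 = 4.972: A² = 0.032544 and A = 0.18040.

A ≈ 0.1804 Å^(-3/2)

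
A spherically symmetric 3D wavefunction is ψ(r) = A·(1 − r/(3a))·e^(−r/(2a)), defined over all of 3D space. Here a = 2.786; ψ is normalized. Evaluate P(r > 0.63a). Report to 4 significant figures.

With dV = 4πr²dr, the probability is ∫|ψ|² dV over r > 0.63a.
Normalization gives A² = 1/(8·π·a^3/3).
Substituting u = r/a, A², 4π and the length scale all cancel in the ratio: P = ∫_{0.63}^{∞} u^2·(1 - u/3)^2·e^(-u) du / ∫_{0}^{∞} u^2·(1 - u/3)^2·e^(-u) du.
Using ∫ u^2·(1 - u/3)^2·e^(-u) du = (-u^4 + 2·u^3 - 3·u^2 - 6·u - 6)·e^(-u)/9, the numerator is ≈ 0.628940 and the denominator is 2/3.
The region integral divided by the full integral gives P = 0.94341.

P ≈ 0.9434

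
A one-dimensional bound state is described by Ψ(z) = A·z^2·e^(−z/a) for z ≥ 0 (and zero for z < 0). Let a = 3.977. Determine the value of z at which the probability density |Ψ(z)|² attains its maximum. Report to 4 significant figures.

The maximum of |Ψ(z)|² occurs where its derivative vanishes.
This gives z = 2·a.
With a = 3.977, the most probable position is 7.9540.

z ≈ 7.954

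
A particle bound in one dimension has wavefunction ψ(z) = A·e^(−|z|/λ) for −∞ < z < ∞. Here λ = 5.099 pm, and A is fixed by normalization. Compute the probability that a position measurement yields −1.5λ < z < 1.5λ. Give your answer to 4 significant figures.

P ≈ 0.9502

The probability is P = ∫ |ψ|² dz over [−1.5λ, 1.5λ].
The normalization integral ∫|ψ|²dz over the whole domain equals λ·A², and A² cancels in the ratio.
By symmetry take twice the z ≥ 0 contribution in numerator and denominator; the 2's cancel. In terms of u = z/λ (A² and the length scale cancel between numerator and denominator), P = [∫_{0}^{1.5} e^(-2·u) du] / [∫_{0}^{∞} e^(-2·u) du].
An antiderivative of e^(-2·u) is -e^(-2·u)/2; evaluating from 0 to 1.5 gives 1/2 - e^(-3)/2, while the full integral is 1/2.
Evaluating gives P = 0.95021.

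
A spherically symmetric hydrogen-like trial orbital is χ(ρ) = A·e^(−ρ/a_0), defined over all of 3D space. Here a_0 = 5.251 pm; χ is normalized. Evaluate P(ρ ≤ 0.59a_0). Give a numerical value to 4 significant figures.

P ≈ 0.1162

Integrate the radial probability density 4πρ²|χ|² over ρ ≤ 0.59a_0.
A² is fixed by ∫₀^∞ 4πρ²|χ|² dρ = 1, i.e. A² = (π·a_0^3)^(−1).
Let u = ρ/a_0; then A², 4π and the length scale all cancel, so P = ∫_{0}^{0.59} u^2·e^(-2·u) du ÷ ∫_{0}^{∞} u^2·e^(-2·u) du.
An antiderivative of u^2·e^(-2·u) is -(2·u^2 + 2·u + 1)·e^(-2·u)/4; evaluating from 0 to 0.59 gives ≈ 0.0290512, while the full integral is 1/4.
This evaluates to P = 0.11620.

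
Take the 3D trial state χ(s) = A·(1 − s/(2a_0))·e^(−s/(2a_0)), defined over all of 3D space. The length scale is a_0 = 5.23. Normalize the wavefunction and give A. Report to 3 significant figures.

We need A² ∫|f|² 4πs² ds = 1, taking the integral from 0 to ∞.
(Spherical symmetry: dV = 4πs² ds.)
Using ∫₀^∞ sⁿ e^(−αs) ds = n!/αⁿ⁺¹, ∫|χ|² 4πs² ds = A²·(8·π·a_0^3).
So A² = (8·π·a_0^3)^(−1).
Substituting a_0 = 5.23 gives A² = 0.0002781, so A = 0.01668.

A ≈ 0.0167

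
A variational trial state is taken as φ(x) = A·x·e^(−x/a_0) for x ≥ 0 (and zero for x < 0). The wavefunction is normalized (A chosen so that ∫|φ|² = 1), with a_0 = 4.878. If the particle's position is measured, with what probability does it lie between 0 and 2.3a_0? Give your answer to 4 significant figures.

P ≈ 0.8374

P = ∫_{0}^{2.3a_0} |φ(x)|² dx.
The normalization integral ∫|φ|²dx over the whole domain equals a_0^3/4·A², and A² cancels in the ratio.
Let u = x/a_0; then A² and the length scale cancel, so P = ∫_{0}^{2.3} u^2·e^(-2·u) du ÷ ∫_{0}^{∞} u^2·e^(-2·u) du.
An antiderivative of u^2·e^(-2·u) is -(2·u^2 + 2·u + 1)·e^(-2·u)/4; evaluating from 0 to 2.3 gives 1/4 - 809·e^(-23/5)/200, while the full integral is 1/4.
The result is P = 0.83736.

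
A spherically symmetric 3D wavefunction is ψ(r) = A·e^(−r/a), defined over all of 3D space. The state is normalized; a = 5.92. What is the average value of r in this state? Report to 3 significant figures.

⟨r⟩ ≈ 8.88

By definition ⟨r⟩ = ∫ r |ψ(r)|² 4πr² dr.
With ∫₀^∞ r^3 e^(−αr) dr = 3!/α^4, evaluating both integrals, ⟨r⟩ = 3·a/2.
With a = 5.92, ⟨r⟩ = 8.880.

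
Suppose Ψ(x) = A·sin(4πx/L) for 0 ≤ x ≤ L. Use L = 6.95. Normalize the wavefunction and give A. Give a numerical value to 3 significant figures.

The normalization condition is ∫|Ψ|² dx = 1 from 0 to L.
Using sin²θ = (1 − cos 2θ)/2, carrying out the integral gives A² · L/2.
Setting this equal to 1 gives A² = 1/(L/2).
Plugging in L = 6.95 yields A = 0.5364.

A ≈ 0.536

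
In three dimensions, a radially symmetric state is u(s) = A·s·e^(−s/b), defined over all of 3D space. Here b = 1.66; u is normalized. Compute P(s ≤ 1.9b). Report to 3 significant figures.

With dV = 4πs²ds, the probability is ∫|u|² dV over s ≤ 1.9b.
Normalization gives A² = 1/(3·π·b^5).
In terms of t = s/b (A², 4π and the length scale all cancel between numerator and denominator), P = [∫_{0}^{1.9} t^4·e^(-2·t) dt] / [∫_{0}^{∞} t^4·e^(-2·t) dt].
Using ∫ t^4·e^(-2·t) dt = -(t^4/2 + t^3 + 3·t^2/2 + 3·t/2 + 3/4)·e^(-2·t), the numerator is ≈ 0.24912 and the denominator is 3/4.
The region integral divided by the full integral gives P = 0.3322.

P ≈ 0.332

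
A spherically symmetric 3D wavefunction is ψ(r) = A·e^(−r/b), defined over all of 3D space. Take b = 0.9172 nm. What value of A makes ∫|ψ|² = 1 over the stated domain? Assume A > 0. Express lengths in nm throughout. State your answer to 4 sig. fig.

We need A² ∫|f|² 4πr² dr = 1, taking the integral from 0 to ∞.
(Spherical symmetry: dV = 4πr² dr.)
∫|ψ|² 4πr² dr = A²·(π·b^3).
Setting this equal to 1 gives A² = 1/(π·b^3).
Substituting b = 0.9172 gives A² = 0.41253, so A = 0.64229.

A ≈ 0.6423 nm^(-3/2)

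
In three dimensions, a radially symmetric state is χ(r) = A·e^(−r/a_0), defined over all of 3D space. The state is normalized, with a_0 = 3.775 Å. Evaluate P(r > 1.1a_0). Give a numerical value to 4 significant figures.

P = ∫ |χ|² 4πr² dr over r > 1.1a_0.
A² is fixed by ∫₀^∞ 4πr²|χ|² dr = 1, i.e. A² = (π·a_0^3)^(−1).
Let u = r/a_0; then A², 4π and the length scale all cancel, so P = ∫_{1.1}^{∞} u^2·e^(-2·u) du ÷ ∫_{0}^{∞} u^2·e^(-2·u) du.
Using ∫ u^2·e^(-2·u) du = -(2·u^2 + 2·u + 1)·e^(-2·u)/4, the numerator is 281·e^(-11/5)/200 and the denominator is 1/4.
The region integral divided by the full integral gives P = 0.62271.

P ≈ 0.6227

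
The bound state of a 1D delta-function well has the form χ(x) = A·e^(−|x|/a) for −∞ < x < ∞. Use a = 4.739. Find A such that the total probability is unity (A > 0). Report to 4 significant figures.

We need A² ∫|f|² dx = 1, taking the integral from −∞ to ∞.
With ∫₀^∞ x^0 e^(−αx) dx = 0!/α^1, ∫|χ|² dx = A²·(a).
Setting this equal to 1 gives A² = 1/(a).
Plugging in a = 4.739 yields A = 0.45936.

A ≈ 0.4594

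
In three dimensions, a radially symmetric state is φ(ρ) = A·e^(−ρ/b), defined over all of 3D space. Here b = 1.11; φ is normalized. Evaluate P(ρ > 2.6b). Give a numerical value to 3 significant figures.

P ≈ 0.109

Integrate the radial probability density 4πρ²|φ|² over ρ > 2.6b.
A² is fixed by ∫₀^∞ 4πρ²|φ|² dρ = 1, i.e. A² = (π·b^3)^(−1).
Let u = ρ/b; then A², 4π and the length scale all cancel, so P = ∫_{2.6}^{∞} u^2·e^(-2·u) du ÷ ∫_{0}^{∞} u^2·e^(-2·u) du.
An antiderivative of u^2·e^(-2·u) is -(2·u^2 + 2·u + 1)·e^(-2·u)/4; evaluating from 2.6 to ∞ gives 493·e^(-26/5)/100, while the full integral is 1/4.
This evaluates to P = 0.1088.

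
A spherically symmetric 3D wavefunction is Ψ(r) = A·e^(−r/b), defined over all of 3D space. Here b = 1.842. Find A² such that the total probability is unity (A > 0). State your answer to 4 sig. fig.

The normalization condition is ∫|Ψ|² 4πr² dr = 1 from 0 to ∞.
In 3D with spherical symmetry the volume element is 4πr² dr.
With ∫₀^∞ r^2 e^(−αr) dr = 2!/α^3, with Ψ = A·e^(−r/b), the integral evaluates to A²·[π·b^3].
So A² = (π·b^3)^(−1).
Plugging in b = 1.842 yields A = 0.22568.

A^2 ≈ 0.05093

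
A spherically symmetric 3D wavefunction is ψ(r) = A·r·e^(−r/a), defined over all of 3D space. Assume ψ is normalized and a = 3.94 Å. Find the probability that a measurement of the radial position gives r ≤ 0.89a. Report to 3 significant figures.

P ≈ 0.0350

Integrate the radial probability density 4πr²|ψ|² over r ≤ 0.89a.
The full normalization integral is A²·[3·π·a^5] = 1, fixing A².
Substituting u = r/a, A², 4π and the length scale all cancel in the ratio: P = ∫_{0}^{0.89} u^4·e^(-2·u) du / ∫_{0}^{∞} u^4·e^(-2·u) du.
Using ∫ u^4·e^(-2·u) du = -(u^4/2 + u^3 + 3·u^2/2 + 3·u/2 + 3/4)·e^(-2·u), the numerator is ≈ 0.026234 and the denominator is 3/4.
The region integral divided by the full integral gives P = 0.03498.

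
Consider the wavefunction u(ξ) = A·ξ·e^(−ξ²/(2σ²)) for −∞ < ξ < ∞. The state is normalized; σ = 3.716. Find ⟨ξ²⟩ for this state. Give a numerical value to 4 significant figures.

⟨ξ^2⟩ ≈ 20.71

⟨ξ²⟩ = ∫ ξ^2 |u|² dξ over the full domain.
Differentiating ∫e^(−αξ²) dξ = √(π/α) under α to get the higher moments, the ratio of the moment integral to the normalization integral gives ⟨ξ²⟩ = 3·σ^2/2.
With σ = 3.716, ⟨ξ^2⟩ = 20.713.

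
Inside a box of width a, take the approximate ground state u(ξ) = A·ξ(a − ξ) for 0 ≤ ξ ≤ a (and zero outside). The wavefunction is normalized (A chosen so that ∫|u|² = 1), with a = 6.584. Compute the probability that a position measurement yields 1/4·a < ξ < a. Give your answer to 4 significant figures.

P ≈ 0.8965

The probability is P = ∫ |u|² dξ over [1/4·a, a].
The normalization integral ∫|u|²dξ over the whole domain equals a^5/30·A², and A² cancels in the ratio.
Substituting t = ξ/a, A² and the length scale cancel in the ratio: P = ∫_{1/4}^{1} t^2·(1 - t)^2 dt / ∫_{0}^{1} t^2·(1 - t)^2 dt.
An antiderivative of t^2·(1 - t)^2 is t^3·(6·t^2 - 15·t + 10)/30; evaluating from 1/4 to 1 gives 153/5120, while the full integral is 1/30.
Taking the ratio, P = 459/512.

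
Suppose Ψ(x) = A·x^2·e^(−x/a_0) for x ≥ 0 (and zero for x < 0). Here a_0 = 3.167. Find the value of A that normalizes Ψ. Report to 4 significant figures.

Require ∫ |Ψ|² dx = 1 over the whole domain.
With ∫₀^∞ x^4 e^(−αx) dx = 4!/α^5, with Ψ = A·x^2·e^(−x/a_0), the integral evaluates to A²·[3·a_0^5/4].
Hence A² = 1/[3·a_0^5/4].
Plugging in a_0 = 3.167 yields A = 0.064692.

A ≈ 0.06469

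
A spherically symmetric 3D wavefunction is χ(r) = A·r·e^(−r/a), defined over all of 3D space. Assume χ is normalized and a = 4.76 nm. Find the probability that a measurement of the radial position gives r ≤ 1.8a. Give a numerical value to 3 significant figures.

P ≈ 0.294

Integrate the radial probability density 4πr²|χ|² over r ≤ 1.8a.
Normalization gives A² = 1/(3·π·a^5).
In terms of u = r/a (A², 4π and the length scale all cancel between numerator and denominator), P = [∫_{0}^{1.8} u^4·e^(-2·u) du] / [∫_{0}^{∞} u^4·e^(-2·u) du].
An antiderivative of u^4·e^(-2·u) is -(u^4/2 + u^3 + 3·u^2/2 + 3·u/2 + 3/4)·e^(-2·u); evaluating from 0 to 1.8 gives ≈ 0.22017, while the full integral is 3/4.
This evaluates to P = 0.2936.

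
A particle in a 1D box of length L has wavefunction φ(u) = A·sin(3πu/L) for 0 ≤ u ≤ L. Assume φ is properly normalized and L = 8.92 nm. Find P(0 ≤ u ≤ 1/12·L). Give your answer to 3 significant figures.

|φ|² is the probability density, so P = ∫_{0}^{1/12·L} |φ|² du.
The normalization integral ∫|φ|²du over the whole domain equals L/2·A², and A² cancels in the ratio.
Substituting t = u/L, A² and the length scale cancel in the ratio: P = ∫_{0}^{1/12} sin(3·π·t)^2 dt / ∫_{0}^{1} sin(3·π·t)^2 dt.
With ∫ sin(3·π·t)^2 dt = t/2 - sin(6·π·t)/(12·π) + C, the region integral is 1/24 - 1/(12·π) and the full one is 1/2.
Evaluating gives P = (-2 + π)/(12·π).

P ≈ 0.0303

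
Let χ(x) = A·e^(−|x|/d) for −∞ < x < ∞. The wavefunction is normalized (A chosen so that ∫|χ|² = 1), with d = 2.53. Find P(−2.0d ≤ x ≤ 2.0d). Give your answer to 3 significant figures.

P = ∫_{−2.0d}^{2.0d} |χ(x)|² dx.
The normalization integral ∫|χ|²dx over the whole domain equals d·A², and A² cancels in the ratio.
By symmetry take twice the x ≥ 0 contribution in numerator and denominator; the 2's cancel. In terms of u = x/d (A² and the length scale cancel between numerator and denominator), P = [∫_{0}^{2.0} e^(-2·u) du] / [∫_{0}^{∞} e^(-2·u) du].
An antiderivative of e^(-2·u) is -e^(-2·u)/2; evaluating from 0 to 2.0 gives 1/2 - e^(-4)/2, while the full integral is 1/2.
This works out to P = 0.9817.

P ≈ 0.982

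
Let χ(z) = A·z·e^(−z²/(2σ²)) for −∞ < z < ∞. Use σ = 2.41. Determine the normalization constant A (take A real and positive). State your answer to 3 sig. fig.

A ≈ 0.284

Normalization requires ∫|χ|² dz = 1, integrated from −∞ to ∞.
Differentiating ∫e^(−αz²) dz = √(π/α) under α to get the higher moments, the integral (without the A² prefactor) comes out to √(π)·σ^3/2.
So A² = (√(π)·σ^3/2)^(−1).
Substituting σ = 2.41 gives A² = 0.08061, so A = 0.2839.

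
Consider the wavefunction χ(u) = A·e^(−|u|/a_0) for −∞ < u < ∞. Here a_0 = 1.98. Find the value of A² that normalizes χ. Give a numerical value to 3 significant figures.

The normalization condition is ∫|χ|² du = 1 from −∞ to ∞.
Carrying out the integral gives A² · a_0.
So A² = (a_0)^(−1).
With a_0 = 1.98: A² = 0.5051 and A = 0.7107.

A^2 ≈ 0.505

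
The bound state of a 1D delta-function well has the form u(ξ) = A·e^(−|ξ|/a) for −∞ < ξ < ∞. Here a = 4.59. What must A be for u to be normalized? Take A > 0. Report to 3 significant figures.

Require ∫ |u|² dξ = 1 over the whole domain.
∫|u|² dξ = A²·(a).
So A² = (a)^(−1).
With a = 4.59: A² = 0.2179 and A = 0.4668.

A ≈ 0.467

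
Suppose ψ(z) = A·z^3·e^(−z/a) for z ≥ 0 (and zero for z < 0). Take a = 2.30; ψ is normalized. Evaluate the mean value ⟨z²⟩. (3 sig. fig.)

⟨z²⟩ = ∫ z^2 |ψ|² dz over the full domain.
Evaluating both integrals, ⟨z²⟩ = 14·a^2.
With a = 2.30, ⟨z^2⟩ = 74.06.

⟨z^2⟩ ≈ 74.1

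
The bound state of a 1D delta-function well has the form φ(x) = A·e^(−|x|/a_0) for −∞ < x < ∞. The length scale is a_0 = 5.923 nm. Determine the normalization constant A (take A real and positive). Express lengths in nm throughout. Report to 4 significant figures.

A ≈ 0.4109 nm^(-1/2)

Require ∫ |φ|² dx = 1 over the whole domain.
The integral (without the A² prefactor) comes out to a_0.
Substituting a_0 = 5.923 gives A² = 0.16883, so A = 0.41089.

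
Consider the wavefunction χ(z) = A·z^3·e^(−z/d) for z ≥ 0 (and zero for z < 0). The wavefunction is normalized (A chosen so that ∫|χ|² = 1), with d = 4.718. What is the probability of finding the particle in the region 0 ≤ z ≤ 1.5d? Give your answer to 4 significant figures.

P ≈ 0.03351

|χ|² is the probability density, so P = ∫_{0}^{1.5d} |χ|² dz.
Since A² = 1/(45·d^7/8), this is the region integral divided by the full normalization integral.
In terms of u = z/d (A² and the length scale cancel between numerator and denominator), P = [∫_{0}^{1.5} u^6·e^(-2·u) du] / [∫_{0}^{∞} u^6·e^(-2·u) du].
With ∫ u^6·e^(-2·u) du = -(4·u^6 + 12·u^5 + 30·u^4 + 60·u^3 + 90·u^2 + 90·u + 45)·e^(-2·u)/8 + C, the region integral is ≈ 0.188486 and the full one is 45/8.
Taking the ratio, P = 0.033509.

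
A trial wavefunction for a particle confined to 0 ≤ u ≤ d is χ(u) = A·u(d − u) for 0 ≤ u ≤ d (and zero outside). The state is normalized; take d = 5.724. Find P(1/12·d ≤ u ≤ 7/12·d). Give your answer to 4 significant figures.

P ≈ 0.6483

|χ|² is the probability density, so P = ∫_{1/12·d}^{7/12·d} |χ|² du.
Since A² = 1/(d^5/30), this is the region integral divided by the full normalization integral.
In terms of t = u/d (A² and the length scale cancel between numerator and denominator), P = [∫_{1/12}^{7/12} t^2·(1 - t)^2 dt] / [∫_{0}^{1} t^2·(1 - t)^2 dt].
Using ∫ t^2·(1 - t)^2 dt = t^3·(6·t^2 - 15·t + 10)/30, the numerator is ≈ 0.0216098 and the denominator is 1/30.
Evaluating gives P = 4481/6912.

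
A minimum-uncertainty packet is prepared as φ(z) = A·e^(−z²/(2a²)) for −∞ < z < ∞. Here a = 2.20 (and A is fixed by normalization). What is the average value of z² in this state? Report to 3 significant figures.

⟨z^2⟩ ≈ 2.42

The expectation value is the |φ|²-weighted average of z^2: ∫ z^2|φ|² dz.
Since the A² factors cancel between numerator and denominator, ⟨z²⟩ = a^2/2.
With a = 2.20, ⟨z^2⟩ = 2.420.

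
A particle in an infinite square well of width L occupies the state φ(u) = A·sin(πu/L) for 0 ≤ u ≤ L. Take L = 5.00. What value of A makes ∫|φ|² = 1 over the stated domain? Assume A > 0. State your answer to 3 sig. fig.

Normalization requires ∫|φ|² du = 1, integrated from 0 to L.
∫|φ|² du = A²·(L/2).
Hence A² = 1/[L/2].
With L = 5.00: A² = 0.4000 and A = 0.6325.

A ≈ 0.632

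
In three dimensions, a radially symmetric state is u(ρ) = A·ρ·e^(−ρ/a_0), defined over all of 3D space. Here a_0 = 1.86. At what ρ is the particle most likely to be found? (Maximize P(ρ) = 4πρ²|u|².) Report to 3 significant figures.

ρ ≈ 3.72

Set d/dρ [P(ρ) = 4πρ²|u|²] = 0 and solve for ρ > 0.
This gives ρ = 2·a_0.
With a_0 = 1.86, the most probable radial distance is 3.720.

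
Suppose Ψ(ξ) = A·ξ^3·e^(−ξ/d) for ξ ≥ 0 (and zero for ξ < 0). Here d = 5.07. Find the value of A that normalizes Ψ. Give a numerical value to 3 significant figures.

The normalization condition is ∫|Ψ|² dξ = 1 from 0 to ∞.
With Ψ = A·ξ^3·e^(−ξ/d), the integral evaluates to A²·[45·d^7/8].
Hence A² = 1/[45·d^7/8].
With d = 5.07: A² = 0.000002065 and A = 0.001437.

A ≈ 0.00144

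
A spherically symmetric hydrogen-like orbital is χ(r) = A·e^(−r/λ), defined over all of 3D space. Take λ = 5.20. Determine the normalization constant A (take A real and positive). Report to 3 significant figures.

A ≈ 0.0476

The normalization condition is ∫|χ|² 4πr² dr = 1 from 0 to ∞.
(Spherical symmetry: dV = 4πr² dr.)
With ∫₀^∞ r^2 e^(−αr) dr = 2!/α^3, with χ = A·e^(−r/λ), the integral evaluates to A²·[π·λ^3].
With λ = 5.20: A² = 0.002264 and A = 0.04758.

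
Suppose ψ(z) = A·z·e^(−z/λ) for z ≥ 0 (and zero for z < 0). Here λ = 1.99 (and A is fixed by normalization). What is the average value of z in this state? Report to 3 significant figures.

By definition ⟨z⟩ = ∫ z |ψ(z)|² dz.
Recall ∫₀^∞ z^m e^(−z/β) dz = m!·β^(m+1), the ratio of the moment integral to the normalization integral gives ⟨z⟩ = 3·λ/2.
Putting λ = 1.99 gives 2.985.

⟨z⟩ ≈ 2.99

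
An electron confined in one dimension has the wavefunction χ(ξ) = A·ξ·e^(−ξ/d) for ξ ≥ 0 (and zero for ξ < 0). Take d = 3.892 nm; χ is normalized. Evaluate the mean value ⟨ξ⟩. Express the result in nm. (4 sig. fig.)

⟨ξ⟩ ≈ 5.838 nm

⟨ξ⟩ = ∫ ξ |χ|² dξ over the full domain.
Evaluating both integrals, ⟨ξ⟩ = 3·d/2.
Putting d = 3.892 gives 5.8380.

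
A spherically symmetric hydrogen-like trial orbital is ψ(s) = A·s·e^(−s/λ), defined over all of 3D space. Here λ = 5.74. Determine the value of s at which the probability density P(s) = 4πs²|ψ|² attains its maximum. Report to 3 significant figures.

Set d/ds [P(s) = 4πs²|ψ|²] = 0 and solve for s > 0.
This gives s = 2·λ.
With λ = 5.74, the most probable radial distance is 11.48.

s ≈ 11.5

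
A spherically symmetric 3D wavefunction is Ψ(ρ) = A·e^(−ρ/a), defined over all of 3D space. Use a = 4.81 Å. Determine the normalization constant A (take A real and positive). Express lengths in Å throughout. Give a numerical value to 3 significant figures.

A ≈ 0.0535 Å^(-3/2)

The normalization condition is ∫|Ψ|² 4πρ² dρ = 1 from 0 to ∞.
The angular integral contributes 4π, leaving ∫₀^∞ ρ²|Ψ|² dρ.
With Ψ = A·e^(−ρ/a), the integral evaluates to A²·[π·a^3].
Plugging in a = 4.81 yields A = 0.05348.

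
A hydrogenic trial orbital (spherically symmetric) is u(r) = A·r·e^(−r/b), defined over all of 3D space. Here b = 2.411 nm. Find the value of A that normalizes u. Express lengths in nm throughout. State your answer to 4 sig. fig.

Normalization requires ∫|u|² 4πr² dr = 1, integrated from 0 to ∞.
Using ∫₀^∞ rⁿ e^(−αr) dr = n!/αⁿ⁺¹, the integral (without the A² prefactor) comes out to 3·π·b^5.
Hence A² = 1/[3·π·b^5].
Plugging in b = 2.411 yields A = 0.036089.

A ≈ 0.03609 nm^(-5/2)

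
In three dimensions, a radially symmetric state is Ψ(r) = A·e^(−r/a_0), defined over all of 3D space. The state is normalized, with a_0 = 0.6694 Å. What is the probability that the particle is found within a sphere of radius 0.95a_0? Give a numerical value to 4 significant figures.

P ≈ 0.2963

P = ∫ |Ψ|² 4πr² dr over r ≤ 0.95a_0.
Normalization gives A² = 1/(π·a_0^3).
Substituting u = r/a_0, A², 4π and the length scale all cancel in the ratio: P = ∫_{0}^{0.95} u^2·e^(-2·u) du / ∫_{0}^{∞} u^2·e^(-2·u) du.
Using ∫ u^2·e^(-2·u) du = -(2·u^2 + 2·u + 1)·e^(-2·u)/4, the numerator is 1/4 - 941·e^(-19/10)/800 and the denominator is 1/4.
This evaluates to P = 0.29628.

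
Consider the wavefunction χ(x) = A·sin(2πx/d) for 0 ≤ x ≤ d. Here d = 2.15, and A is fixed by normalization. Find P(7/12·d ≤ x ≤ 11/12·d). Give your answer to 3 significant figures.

The probability is P = ∫ |χ|² dx over [7/12·d, 11/12·d].
Since A² = 1/(d/2), this is the region integral divided by the full normalization integral.
Let u = x/d; then A² and the length scale cancel, so P = ∫_{7/12}^{11/12} sin(2·π·u)^2 du ÷ ∫_{0}^{1} sin(2·π·u)^2 du.
An antiderivative of sin(2·π·u)^2 is u/2 - sin(4·π·u)/(8·π); evaluating from 7/12 to 11/12 gives √(3)/(8·π) + 1/6, while the full integral is 1/2.
Taking the ratio, P = (√(3)/4 + π/3)/π.

P ≈ 0.471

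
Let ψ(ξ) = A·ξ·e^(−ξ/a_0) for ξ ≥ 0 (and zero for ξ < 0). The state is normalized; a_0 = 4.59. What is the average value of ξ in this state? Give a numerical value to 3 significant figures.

⟨ξ⟩ ≈ 6.89

⟨ξ⟩ = ∫ ξ |ψ|² dξ over the full domain.
Since the A² factors cancel between numerator and denominator, ⟨ξ⟩ = 3·a_0/2.
With a_0 = 4.59, ⟨ξ⟩ = 6.885.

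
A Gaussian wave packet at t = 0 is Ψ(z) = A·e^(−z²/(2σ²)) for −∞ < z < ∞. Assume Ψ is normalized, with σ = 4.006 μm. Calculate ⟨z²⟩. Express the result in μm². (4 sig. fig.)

⟨z^2⟩ ≈ 8.024 μm^2

By definition ⟨z²⟩ = ∫ z^2 |Ψ(z)|² dz.
Differentiating ∫e^(−αz²) dz = √(π/α) under α to get the higher moments, since the A² factors cancel between numerator and denominator, ⟨z²⟩ = σ^2/2.
Putting σ = 4.006 gives 8.0240.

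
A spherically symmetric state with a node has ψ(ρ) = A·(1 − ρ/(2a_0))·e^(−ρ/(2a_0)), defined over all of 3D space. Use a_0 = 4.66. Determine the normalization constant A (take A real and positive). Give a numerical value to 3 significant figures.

A ≈ 0.0198

Require ∫ |ψ|² 4πρ² dρ = 1 over the whole domain.
In 3D with spherical symmetry the volume element is 4πρ² dρ.
Using ∫₀^∞ ρⁿ e^(−αρ) dρ = n!/αⁿ⁺¹, the integral (without the A² prefactor) comes out to 8·π·a_0^3.
So A² = (8·π·a_0^3)^(−1).
Plugging in a_0 = 4.66 yields A = 0.01983.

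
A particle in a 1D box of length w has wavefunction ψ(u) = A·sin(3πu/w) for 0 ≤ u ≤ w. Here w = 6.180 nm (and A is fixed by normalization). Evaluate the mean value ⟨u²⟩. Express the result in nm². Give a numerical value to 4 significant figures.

⟨u^2⟩ ≈ 12.52 nm^2

By definition ⟨u²⟩ = ∫ u^2 |ψ(u)|² du.
The ratio of the moment integral to the normalization integral gives ⟨u²⟩ = -w^2/(18·π^2) + w^2/3.
Putting w = 6.180 gives 12.516.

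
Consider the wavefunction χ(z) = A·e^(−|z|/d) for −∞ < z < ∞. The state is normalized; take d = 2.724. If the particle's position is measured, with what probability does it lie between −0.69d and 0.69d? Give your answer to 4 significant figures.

P ≈ 0.7484

The probability is P = ∫ |χ|² dz over [−0.69d, 0.69d].
With A² fixed by ∫|χ|² = 1, i.e. A² = (d)^(−1), substitute and integrate.
By symmetry take twice the z ≥ 0 contribution in numerator and denominator; the 2's cancel. In terms of u = z/d (A² and the length scale cancel between numerator and denominator), P = [∫_{0}^{0.69} e^(-2·u) du] / [∫_{0}^{∞} e^(-2·u) du].
An antiderivative of e^(-2·u) is -e^(-2·u)/2; evaluating from 0 to 0.69 gives 1/2 - e^(-69/50)/2, while the full integral is 1/2.
This works out to P = 0.74842.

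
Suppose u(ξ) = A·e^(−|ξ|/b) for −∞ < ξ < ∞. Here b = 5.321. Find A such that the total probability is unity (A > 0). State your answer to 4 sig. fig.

A ≈ 0.4335

Normalization requires ∫|u|² dξ = 1, integrated from −∞ to ∞.
Recall ∫₀^∞ ξ^m e^(−ξ/β) dξ = m!·β^(m+1), with u = A·e^(−|ξ|/b), the integral evaluates to A²·[b].
Plugging in b = 5.321 yields A = 0.43351.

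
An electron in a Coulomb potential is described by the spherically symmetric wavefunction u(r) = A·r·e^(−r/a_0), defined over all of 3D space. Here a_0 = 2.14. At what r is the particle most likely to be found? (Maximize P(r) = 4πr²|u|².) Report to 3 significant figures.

The maximum of P(r) = 4πr²|u|² occurs where its derivative vanishes.
Solving yields r = 2·a_0.
With a_0 = 2.14, the most probable radial distance is 4.280.

r ≈ 4.28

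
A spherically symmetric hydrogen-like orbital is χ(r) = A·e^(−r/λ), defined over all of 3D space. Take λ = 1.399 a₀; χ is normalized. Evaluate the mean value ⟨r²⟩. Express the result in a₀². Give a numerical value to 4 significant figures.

⟨r^2⟩ ≈ 5.872 a₀^2

The expectation value is the |χ|²-weighted average of r^2: ∫ r^2|χ|² 4πr² dr.
With ∫₀^∞ r^4 e^(−αr) dr = 4!/α^5, since the A² factors cancel between numerator and denominator, ⟨r²⟩ = 3·λ^2.
Putting λ = 1.399 gives 5.8716.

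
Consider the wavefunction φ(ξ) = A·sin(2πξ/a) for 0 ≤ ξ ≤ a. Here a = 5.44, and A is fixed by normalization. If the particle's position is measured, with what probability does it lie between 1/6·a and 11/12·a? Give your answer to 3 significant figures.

P ≈ 0.888

P = ∫_{1/6·a}^{11/12·a} |φ(ξ)|² dξ.
The normalization integral ∫|φ|²dξ over the whole domain equals a/2·A², and A² cancels in the ratio.
Let u = ξ/a; then A² and the length scale cancel, so P = ∫_{1/6}^{11/12} sin(2·π·u)^2 du ÷ ∫_{0}^{1} sin(2·π·u)^2 du.
An antiderivative of sin(2·π·u)^2 is u/2 - sin(4·π·u)/(8·π); evaluating from 1/6 to 11/12 gives √(3)/(8·π) + 3/8, while the full integral is 1/2.
Taking the ratio, P = (√(3) + 3·π)/(4·π).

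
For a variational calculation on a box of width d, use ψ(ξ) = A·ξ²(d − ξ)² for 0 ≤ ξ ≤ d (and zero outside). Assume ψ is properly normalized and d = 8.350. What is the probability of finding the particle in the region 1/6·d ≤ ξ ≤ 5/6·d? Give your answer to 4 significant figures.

P ≈ 0.9821

The probability is P = ∫ |ψ|² dξ over [1/6·d, 5/6·d].
With A² fixed by ∫|ψ|² = 1, i.e. A² = (d^9/630)^(−1), substitute and integrate.
Substituting u = ξ/d, A² and the length scale cancel in the ratio: P = ∫_{1/6}^{5/6} u^4·(1 - u)^4 du / ∫_{0}^{1} u^4·(1 - u)^4 du.
Using ∫ u^4·(1 - u)^4 du = u^5·(70·u^4 - 315·u^3 + 540·u^2 - 420·u + 126)/630, the numerator is ≈ 0.00155889 and the denominator is 1/630.
The result is P = 0.98210.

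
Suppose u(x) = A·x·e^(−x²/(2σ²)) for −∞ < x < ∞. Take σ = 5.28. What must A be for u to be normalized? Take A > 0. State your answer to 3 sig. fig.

The normalization condition is ∫|u|² dx = 1 from −∞ to ∞.
The integral (without the A² prefactor) comes out to √(π)·σ^3/2.
With σ = 5.28: A² = 0.007666 and A = 0.08755.

A ≈ 0.0876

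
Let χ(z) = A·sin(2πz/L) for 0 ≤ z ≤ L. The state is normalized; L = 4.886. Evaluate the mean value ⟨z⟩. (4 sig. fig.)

⟨z⟩ ≈ 2.443

The expectation value is the |χ|²-weighted average of z: ∫ z|χ|² dz.
The ratio of the moment integral to the normalization integral gives ⟨z⟩ = L/2.
With L = 4.886, ⟨z⟩ = 2.4430.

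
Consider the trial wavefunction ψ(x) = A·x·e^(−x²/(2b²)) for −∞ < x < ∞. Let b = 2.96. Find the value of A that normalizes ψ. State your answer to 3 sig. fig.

The normalization condition is ∫|ψ|² dx = 1 from −∞ to ∞.
Using the Gaussian integral ∫_{−∞}^{∞} e^(−αx²) dx = √(π/α), carrying out the integral gives A² · √(π)·b^3/2.
So A² = (√(π)·b^3/2)^(−1).
Substituting b = 2.96 gives A² = 0.04351, so A = 0.2086.

A ≈ 0.209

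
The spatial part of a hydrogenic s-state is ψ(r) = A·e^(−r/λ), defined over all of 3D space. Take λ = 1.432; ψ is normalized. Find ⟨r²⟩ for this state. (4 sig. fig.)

⟨r²⟩ = ∫ r^2 |ψ|² 4πr² dr over the full domain.
With ∫₀^∞ r^4 e^(−αr) dr = 4!/α^5, since the A² factors cancel between numerator and denominator, ⟨r²⟩ = 3·λ^2.
Putting λ = 1.432 gives 6.1519.

⟨r^2⟩ ≈ 6.152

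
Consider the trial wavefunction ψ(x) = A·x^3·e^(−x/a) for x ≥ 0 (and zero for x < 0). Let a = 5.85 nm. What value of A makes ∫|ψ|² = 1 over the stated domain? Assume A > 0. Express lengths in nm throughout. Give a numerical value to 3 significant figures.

A ≈ 0.000871 nm^(-7/2)

Require ∫ |ψ|² dx = 1 over the whole domain.
With ∫₀^∞ x^6 e^(−αx) dx = 6!/α^7, with ψ = A·x^3·e^(−x/a), the integral evaluates to A²·[45·a^7/8].
So A² = (45·a^7/8)^(−1).
Plugging in a = 5.85 yields A = 0.0008707.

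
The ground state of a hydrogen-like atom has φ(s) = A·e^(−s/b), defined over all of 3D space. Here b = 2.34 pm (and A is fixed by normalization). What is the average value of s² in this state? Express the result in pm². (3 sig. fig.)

The expectation value is the |φ|²-weighted average of s^2: ∫ s^2|φ|² 4πs² ds.
Using ∫₀^∞ sⁿ e^(−αs) ds = n!/αⁿ⁺¹, the ratio of the moment integral to the normalization integral gives ⟨s²⟩ = 3·b^2.
With b = 2.34, ⟨s^2⟩ = 16.43.

⟨s^2⟩ ≈ 16.4 pm^2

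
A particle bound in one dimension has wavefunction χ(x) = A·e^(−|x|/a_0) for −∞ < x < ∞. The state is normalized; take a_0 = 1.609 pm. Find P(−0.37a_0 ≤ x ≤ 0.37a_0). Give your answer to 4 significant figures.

P = ∫_{−0.37a_0}^{0.37a_0} |χ(x)|² dx.
The normalization integral ∫|χ|²dx over the whole domain equals a_0·A², and A² cancels in the ratio.
By symmetry take twice the x ≥ 0 contribution in numerator and denominator; the 2's cancel. Let u = x/a_0; then A² and the length scale cancel, so P = ∫_{0}^{0.37} e^(-2·u) du ÷ ∫_{0}^{∞} e^(-2·u) du.
With ∫ e^(-2·u) du = -e^(-2·u)/2 + C, the region integral is 1/2 - e^(-37/50)/2 and the full one is 1/2.
Taking the ratio, P = 0.52289.

P ≈ 0.5229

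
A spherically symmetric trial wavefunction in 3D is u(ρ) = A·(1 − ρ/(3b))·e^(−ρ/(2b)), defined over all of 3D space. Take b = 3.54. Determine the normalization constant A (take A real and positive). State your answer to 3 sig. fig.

A ≈ 0.0519

We need A² ∫|f|² 4πρ² dρ = 1, taking the integral from 0 to ∞.
Using ∫₀^∞ ρⁿ e^(−αρ) dρ = n!/αⁿ⁺¹, ∫|u|² 4πρ² dρ = A²·(8·π·b^3/3).
Setting this equal to 1 gives A² = 1/(8·π·b^3/3).
With b = 3.54: A² = 0.002691 and A = 0.05187.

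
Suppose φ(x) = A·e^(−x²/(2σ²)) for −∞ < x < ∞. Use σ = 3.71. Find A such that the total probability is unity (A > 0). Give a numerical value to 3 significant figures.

We need A² ∫|f|² dx = 1, taking the integral from −∞ to ∞.
Using the Gaussian integral ∫_{−∞}^{∞} e^(−αx²) dx = √(π/α), ∫|φ|² dx = A²·(√(π)·σ).
Plugging in σ = 3.71 yields A = 0.3900.

A ≈ 0.390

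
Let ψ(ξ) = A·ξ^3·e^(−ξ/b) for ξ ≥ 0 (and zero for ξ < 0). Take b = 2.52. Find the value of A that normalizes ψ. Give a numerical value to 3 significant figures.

The normalization condition is ∫|ψ|² dξ = 1 from 0 to ∞.
With ψ = A·ξ^3·e^(−ξ/b), the integral evaluates to A²·[45·b^7/8].
Hence A² = 1/[45·b^7/8].
With b = 2.52: A² = 0.0002755 and A = 0.01660.

A ≈ 0.0166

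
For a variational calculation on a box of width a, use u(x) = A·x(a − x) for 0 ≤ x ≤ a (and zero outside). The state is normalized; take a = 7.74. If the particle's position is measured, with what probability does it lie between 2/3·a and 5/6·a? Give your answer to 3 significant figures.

P = ∫_{2/3·a}^{5/6·a} |u(x)|² dx.
The normalization integral ∫|u|²dx over the whole domain equals a^5/30·A², and A² cancels in the ratio.
In terms of t = x/a (A² and the length scale cancel between numerator and denominator), P = [∫_{2/3}^{5/6} t^2·(1 - t)^2 dt] / [∫_{0}^{1} t^2·(1 - t)^2 dt].
With ∫ t^2·(1 - t)^2 dt = t^3·(6·t^2 - 15·t + 10)/30 + C, the region integral is ≈ 0.0058128 and the full one is 1/30.
This works out to P = 113/648.

P ≈ 0.174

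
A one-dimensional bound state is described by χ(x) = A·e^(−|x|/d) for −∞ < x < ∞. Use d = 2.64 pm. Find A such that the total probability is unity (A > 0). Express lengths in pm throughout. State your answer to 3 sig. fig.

Normalization requires ∫|χ|² dx = 1, integrated from −∞ to ∞.
With ∫₀^∞ x^0 e^(−αx) dx = 0!/α^1, carrying out the integral gives A² · d.
So A² = (d)^(−1).
With d = 2.64: A² = 0.3788 and A = 0.6155.

A ≈ 0.615 pm^(-1/2)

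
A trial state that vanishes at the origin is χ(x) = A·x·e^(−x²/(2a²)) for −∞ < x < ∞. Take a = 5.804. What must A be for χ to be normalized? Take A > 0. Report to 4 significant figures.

A ≈ 0.07597

Require ∫ |χ|² dx = 1 over the whole domain.
Using the Gaussian integral ∫_{−∞}^{∞} e^(−αx²) dx = √(π/α), ∫|χ|² dx = A²·(√(π)·a^3/2).
Hence A² = 1/[√(π)·a^3/2].
With a = 5.804: A² = 0.0057713 and A = 0.075969.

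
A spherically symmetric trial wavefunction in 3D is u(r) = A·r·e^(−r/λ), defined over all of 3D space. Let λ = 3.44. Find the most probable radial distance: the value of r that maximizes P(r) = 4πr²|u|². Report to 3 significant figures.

r ≈ 6.88

The maximum of P(r) = 4πr²|u|² occurs where its derivative vanishes.
Solving yields r = 2·λ.
With λ = 3.44, the most probable radial distance is 6.880.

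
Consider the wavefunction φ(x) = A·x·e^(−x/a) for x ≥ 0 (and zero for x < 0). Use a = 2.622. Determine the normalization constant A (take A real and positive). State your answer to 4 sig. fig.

The normalization condition is ∫|φ|² dx = 1 from 0 to ∞.
∫|φ|² dx = A²·(a^3/4).
Hence A² = 1/[a^3/4].
Substituting a = 2.622 gives A² = 0.22190, so A = 0.47107.

A ≈ 0.4711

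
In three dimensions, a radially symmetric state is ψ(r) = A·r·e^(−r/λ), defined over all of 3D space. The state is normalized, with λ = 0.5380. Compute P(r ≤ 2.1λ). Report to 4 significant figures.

With dV = 4πr²dr, the probability is ∫|ψ|² dV over r ≤ 2.1λ.
A² is fixed by ∫₀^∞ 4πr²|ψ|² dr = 1, i.e. A² = (3·π·λ^5)^(−1).
In terms of u = r/λ (A², 4π and the length scale all cancel between numerator and denominator), P = [∫_{0}^{2.1} u^4·e^(-2·u) du] / [∫_{0}^{∞} u^4·e^(-2·u) du].
Using ∫ u^4·e^(-2·u) du = -(u^4/2 + u^3 + 3·u^2/2 + 3·u/2 + 3/4)·e^(-2·u), the numerator is ≈ 0.307630 and the denominator is 3/4.
Taking the ratio yields P = 0.41017.

P ≈ 0.4102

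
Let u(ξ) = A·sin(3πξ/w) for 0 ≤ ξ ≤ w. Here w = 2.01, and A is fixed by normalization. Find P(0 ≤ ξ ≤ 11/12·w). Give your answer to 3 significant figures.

P = ∫_{0}^{11/12·w} |u(ξ)|² dξ.
The normalization integral ∫|u|²dξ over the whole domain equals w/2·A², and A² cancels in the ratio.
Substituting t = ξ/w, A² and the length scale cancel in the ratio: P = ∫_{0}^{11/12} sin(3·π·t)^2 dt / ∫_{0}^{1} sin(3·π·t)^2 dt.
Using ∫ sin(3·π·t)^2 dt = t/2 - sin(6·π·t)/(12·π), the numerator is 1/(12·π) + 11/24 and the denominator is 1/2.
This works out to P = (2 + 11·π)/(12·π).

P ≈ 0.970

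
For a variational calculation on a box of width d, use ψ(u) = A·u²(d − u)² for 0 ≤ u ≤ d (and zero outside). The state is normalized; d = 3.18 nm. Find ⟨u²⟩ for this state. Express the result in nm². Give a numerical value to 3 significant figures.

⟨u^2⟩ ≈ 2.76 nm^2

⟨u²⟩ = ∫ u^2 |ψ|² du over the full domain.
The ratio of the moment integral to the normalization integral gives ⟨u²⟩ = 3·d^2/11.
Putting d = 3.18 gives 2.758.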